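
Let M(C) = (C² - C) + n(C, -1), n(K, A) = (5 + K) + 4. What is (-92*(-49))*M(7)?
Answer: 261464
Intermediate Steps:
n(K, A) = 9 + K
M(C) = 9 + C² (M(C) = (C² - C) + (9 + C) = 9 + C²)
(-92*(-49))*M(7) = (-92*(-49))*(9 + 7²) = 4508*(9 + 49) = 4508*58 = 261464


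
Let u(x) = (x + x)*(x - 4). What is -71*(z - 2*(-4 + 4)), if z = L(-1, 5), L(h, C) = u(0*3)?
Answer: 0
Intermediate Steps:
u(x) = 2*x*(-4 + x) (u(x) = (2*x)*(-4 + x) = 2*x*(-4 + x))
L(h, C) = 0 (L(h, C) = 2*(0*3)*(-4 + 0*3) = 2*0*(-4 + 0) = 2*0*(-4) = 0)
z = 0
-71*(z - 2*(-4 + 4)) = -71*(0 - 2*(-4 + 4)) = -71*(0 - 2*0) = -71*(0 - 1*0) = -71*(0 + 0) = -71*0 = 0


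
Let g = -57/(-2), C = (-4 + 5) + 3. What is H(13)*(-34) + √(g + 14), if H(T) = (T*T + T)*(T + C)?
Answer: -105196 + √170/2 ≈ -1.0519e+5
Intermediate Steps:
C = 4 (C = 1 + 3 = 4)
H(T) = (4 + T)*(T + T²) (H(T) = (T*T + T)*(T + 4) = (T² + T)*(4 + T) = (T + T²)*(4 + T) = (4 + T)*(T + T²))
g = 57/2 (g = -57*(-½) = 57/2 ≈ 28.500)
H(13)*(-34) + √(g + 14) = (13*(4 + 13² + 5*13))*(-34) + √(57/2 + 14) = (13*(4 + 169 + 65))*(-34) + √(85/2) = (13*238)*(-34) + √170/2 = 3094*(-34) + √170/2 = -105196 + √170/2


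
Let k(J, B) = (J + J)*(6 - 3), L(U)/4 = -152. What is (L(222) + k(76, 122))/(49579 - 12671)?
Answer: -38/9227 ≈ -0.0041183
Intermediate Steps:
L(U) = -608 (L(U) = 4*(-152) = -608)
k(J, B) = 6*J (k(J, B) = (2*J)*3 = 6*J)
(L(222) + k(76, 122))/(49579 - 12671) = (-608 + 6*76)/(49579 - 12671) = (-608 + 456)/36908 = -152*1/36908 = -38/9227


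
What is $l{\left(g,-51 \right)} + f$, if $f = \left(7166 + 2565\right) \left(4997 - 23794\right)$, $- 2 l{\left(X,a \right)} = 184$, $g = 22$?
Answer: $-182913699$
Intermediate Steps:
$l{\left(X,a \right)} = -92$ ($l{\left(X,a \right)} = \left(- \frac{1}{2}\right) 184 = -92$)
$f = -182913607$ ($f = 9731 \left(-18797\right) = -182913607$)
$l{\left(g,-51 \right)} + f = -92 - 182913607 = -182913699$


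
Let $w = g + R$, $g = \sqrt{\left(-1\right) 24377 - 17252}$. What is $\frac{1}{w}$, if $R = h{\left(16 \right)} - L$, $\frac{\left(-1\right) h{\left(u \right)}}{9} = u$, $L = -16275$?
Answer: $\frac{849}{13697410} - \frac{i \sqrt{41629}}{260250790} \approx 6.1983 \cdot 10^{-5} - 7.8398 \cdot 10^{-7} i$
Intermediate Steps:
$h{\left(u \right)} = - 9 u$
$g = i \sqrt{41629}$ ($g = \sqrt{-24377 - 17252} = \sqrt{-41629} = i \sqrt{41629} \approx 204.03 i$)
$R = 16131$ ($R = \left(-9\right) 16 - -16275 = -144 + 16275 = 16131$)
$w = 16131 + i \sqrt{41629}$ ($w = i \sqrt{41629} + 16131 = 16131 + i \sqrt{41629} \approx 16131.0 + 204.03 i$)
$\frac{1}{w} = \frac{1}{16131 + i \sqrt{41629}}$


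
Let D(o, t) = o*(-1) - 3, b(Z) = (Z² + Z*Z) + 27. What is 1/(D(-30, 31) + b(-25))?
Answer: 1/1304 ≈ 0.00076687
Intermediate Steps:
b(Z) = 27 + 2*Z² (b(Z) = (Z² + Z²) + 27 = 2*Z² + 27 = 27 + 2*Z²)
D(o, t) = -3 - o (D(o, t) = -o - 3 = -3 - o)
1/(D(-30, 31) + b(-25)) = 1/((-3 - 1*(-30)) + (27 + 2*(-25)²)) = 1/((-3 + 30) + (27 + 2*625)) = 1/(27 + (27 + 1250)) = 1/(27 + 1277) = 1/1304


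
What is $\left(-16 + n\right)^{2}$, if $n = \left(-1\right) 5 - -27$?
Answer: $36$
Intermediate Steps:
$n = 22$ ($n = -5 + 27 = 22$)
$\left(-16 + n\right)^{2} = \left(-16 + 22\right)^{2} = 6^{2} = 36$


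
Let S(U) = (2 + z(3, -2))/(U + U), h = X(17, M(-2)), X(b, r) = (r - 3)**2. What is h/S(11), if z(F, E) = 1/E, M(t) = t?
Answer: 1100/3 ≈ 366.67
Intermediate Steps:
X(b, r) = (-3 + r)**2
h = 25 (h = (-3 - 2)**2 = (-5)**2 = 25)
S(U) = 3/(4*U) (S(U) = (2 + 1/(-2))/(U + U) = (2 - 1/2)/((2*U)) = 3*(1/(2*U))/2 = 3/(4*U))
h/S(11) = 25/(((3/4)/11)) = 25/(((3/4)*(1/11))) = 25/(3/44) = 25*(44/3) = 1100/3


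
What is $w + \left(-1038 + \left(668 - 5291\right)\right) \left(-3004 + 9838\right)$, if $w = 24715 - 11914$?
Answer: $-38674473$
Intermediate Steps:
$w = 12801$
$w + \left(-1038 + \left(668 - 5291\right)\right) \left(-3004 + 9838\right) = 12801 + \left(-1038 + \left(668 - 5291\right)\right) \left(-3004 + 9838\right) = 12801 + \left(-1038 - 4623\right) 6834 = 12801 - 38687274 = -38674473$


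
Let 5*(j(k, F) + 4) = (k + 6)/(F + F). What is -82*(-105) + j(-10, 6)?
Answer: 129089/15 ≈ 8605.9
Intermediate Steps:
j(k, F) = -4 + (6 + k)/(10*F) (j(k, F) = -4 + ((k + 6)/(F + F))/5 = -4 + ((6 + k)/((2*F)))/5 = -4 + ((6 + k)*(1/(2*F)))/5 = -4 + ((6 + k)/(2*F))/5 = -4 + (6 + k)/(10*F))
-82*(-105) + j(-10, 6) = -82*(-105) + (⅒)*(6 - 10 - 40*6)/6 = 8610 + (⅒)*(⅙)*(6 - 10 - 240) = 8610 + (⅒)*(⅙)*(-244) = 8610 - 61/15 = 129089/15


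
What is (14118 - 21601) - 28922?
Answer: -36405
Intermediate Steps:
(14118 - 21601) - 28922 = -7483 - 28922 = -36405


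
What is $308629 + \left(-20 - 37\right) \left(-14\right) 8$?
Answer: $315013$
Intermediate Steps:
$308629 + \left(-20 - 37\right) \left(-14\right) 8 = 308629 + \left(-57\right) \left(-14\right) 8 = 308629 + 798 \cdot 8 = 308629 + 6384 = 315013$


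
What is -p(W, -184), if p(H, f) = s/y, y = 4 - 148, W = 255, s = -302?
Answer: -151/72 ≈ -2.0972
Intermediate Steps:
y = -144
p(H, f) = 151/72 (p(H, f) = -302/(-144) = -302*(-1/144) = 151/72)
-p(W, -184) = -1*151/72 = -151/72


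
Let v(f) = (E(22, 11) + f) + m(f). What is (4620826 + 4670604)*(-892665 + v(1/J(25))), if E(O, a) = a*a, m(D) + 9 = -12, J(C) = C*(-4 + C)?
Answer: -870786546026464/105 ≈ -8.2932e+12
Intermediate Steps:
m(D) = -21 (m(D) = -9 - 12 = -21)
E(O, a) = a**2
v(f) = 100 + f (v(f) = (11**2 + f) - 21 = (121 + f) - 21 = 100 + f)
(4620826 + 4670604)*(-892665 + v(1/J(25))) = (4620826 + 4670604)*(-892665 + (100 + 1/(25*(-4 + 25)))) = 9291430*(-892665 + (100 + 1/(25*21))) = 9291430*(-892665 + (100 + 1/525)) = 9291430*(-892665 + 52501/525) = 9291430*(-468596624/525) = -870786546026464/105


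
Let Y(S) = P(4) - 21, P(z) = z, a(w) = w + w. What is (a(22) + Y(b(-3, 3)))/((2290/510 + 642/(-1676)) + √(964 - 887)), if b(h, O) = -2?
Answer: -202549784706/109832189627 + 49316489388*√77/109832189627 ≈ 2.0959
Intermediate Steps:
a(w) = 2*w
Y(S) = -17 (Y(S) = 4 - 21 = -17)
(a(22) + Y(b(-3, 3)))/((2290/510 + 642/(-1676)) + √(964 - 887)) = (2*22 - 17)/((2290/510 + 642/(-1676)) + √(964 - 887)) = (44 - 17)/((2290*(1/510) + 642*(-1/1676)) + √77) = 27/((229/51 - 321/838) + √77) = 27/(175531/42738 + √77)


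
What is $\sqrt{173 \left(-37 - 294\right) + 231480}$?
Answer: $\sqrt{174217} \approx 417.39$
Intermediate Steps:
$\sqrt{173 \left(-37 - 294\right) + 231480} = \sqrt{173 \left(-331\right) + 231480} = \sqrt{-57263 + 231480} = \sqrt{174217}$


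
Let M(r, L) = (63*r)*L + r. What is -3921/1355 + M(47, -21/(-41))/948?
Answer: -16383772/13166535 ≈ -1.2444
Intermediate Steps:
M(r, L) = r + 63*L*r (M(r, L) = 63*L*r + r = r + 63*L*r)
-3921/1355 + M(47, -21/(-41))/948 = -3921/1355 + (47*(1 + 63*(-21/(-41))))/948 = -3921*1/1355 + (47*(1 + 63*(-21*(-1/41))))*(1/948) = -3921/1355 + (47*(1 + 63*(21/41)))*(1/948) = -3921/1355 + (47*(1 + 1323/41))*(1/948) = -3921/1355 + (47*(1364/41))*(1/948) = -3921/1355 + (64108/41)*(1/948) = -3921/1355 + 16027/9717 = -16383772/13166535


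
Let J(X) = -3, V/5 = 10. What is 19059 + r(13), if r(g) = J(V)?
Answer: 19056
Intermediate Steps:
V = 50 (V = 5*10 = 50)
r(g) = -3
19059 + r(13) = 19059 - 3 = 19056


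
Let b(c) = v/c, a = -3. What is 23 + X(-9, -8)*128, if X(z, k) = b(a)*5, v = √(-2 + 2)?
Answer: 23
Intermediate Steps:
v = 0 (v = √0 = 0)
b(c) = 0 (b(c) = 0/c = 0)
X(z, k) = 0 (X(z, k) = 0*5 = 0)
23 + X(-9, -8)*128 = 23 + 0*128 = 23 + 0 = 23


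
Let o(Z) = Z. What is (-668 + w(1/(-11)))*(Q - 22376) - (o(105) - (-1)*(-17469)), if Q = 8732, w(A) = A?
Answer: 100460760/11 ≈ 9.1328e+6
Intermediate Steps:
(-668 + w(1/(-11)))*(Q - 22376) - (o(105) - (-1)*(-17469)) = (-668 + 1/(-11))*(8732 - 22376) - (105 - (-1)*(-17469)) = (-668 - 1/11)*(-13644) - (105 - 1*17469) = -7349/11*(-13644) - (105 - 17469) = 100269756/11 - 1*(-17364) = 100269756/11 + 17364 = 100460760/11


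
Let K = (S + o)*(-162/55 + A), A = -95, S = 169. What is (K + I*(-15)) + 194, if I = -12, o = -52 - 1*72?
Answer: -44369/11 ≈ -4033.5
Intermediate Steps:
o = -124 (o = -52 - 72 = -124)
K = -48483/11 (K = (169 - 124)*(-162/55 - 95) = 45*(-162*1/55 - 95) = 45*(-162/55 - 95) = 45*(-5387/55) = -48483/11 ≈ -4407.5)
(K + I*(-15)) + 194 = (-48483/11 - 12*(-15)) + 194 = (-48483/11 + 180) + 194 = -46503/11 + 194 = -44369/11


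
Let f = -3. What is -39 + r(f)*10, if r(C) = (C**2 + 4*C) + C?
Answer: -99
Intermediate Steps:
r(C) = C**2 + 5*C
-39 + r(f)*10 = -39 - 3*(5 - 3)*10 = -39 - 3*2*10 = -39 - 6*10 = -39 - 60 = -99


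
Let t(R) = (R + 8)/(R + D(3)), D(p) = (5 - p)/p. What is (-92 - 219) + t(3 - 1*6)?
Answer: -2192/7 ≈ -313.14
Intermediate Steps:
D(p) = (5 - p)/p
t(R) = (8 + R)/(⅔ + R) (t(R) = (R + 8)/(R + (5 - 1*3)/3) = (8 + R)/(R + (5 - 3)/3) = (8 + R)/(R + (⅓)*2) = (8 + R)/(R + ⅔) = (8 + R)/(⅔ + R))
(-92 - 219) + t(3 - 1*6) = (-92 - 219) + 3*(8 + (3 - 1*6))/(2 + 3*(3 - 1*6)) = -311 + 3*(8 + (3 - 6))/(2 + 3*(3 - 6)) = -311 + 3*(8 - 3)/(2 + 3*(-3)) = -311 + 3*5/(2 - 9) = -311 + 3*5/(-7) = -311 + 3*(-⅐)*5 = -311 - 15/7 = -2192/7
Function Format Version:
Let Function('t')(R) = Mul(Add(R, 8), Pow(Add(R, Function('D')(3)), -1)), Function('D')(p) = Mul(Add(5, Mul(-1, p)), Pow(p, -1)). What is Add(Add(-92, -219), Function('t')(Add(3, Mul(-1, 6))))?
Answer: Rational(-2192, 7) ≈ -313.14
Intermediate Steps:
Function('D')(p) = Mul(Pow(p, -1), Add(5, Mul(-1, p)))
Function('t')(R) = Mul(Pow(Add(Rational(2, 3), R), -1), Add(8, R)) (Function('t')(R) = Mul(Add(R, 8), Pow(Add(R, Mul(Pow(3, -1), Add(5, Mul(-1, 3)))), -1)) = Mul(Add(8, R), Pow(Add(R, Mul(Rational(1, 3), Add(5, -3))), -1)) = Mul(Add(8, R), Pow(Add(R, Mul(Rational(1, 3), 2)), -1)) = Mul(Add(8, R), Pow(Add(R, Rational(2, 3)), -1)) = Mul(Add(8, R), Pow(Add(Rational(2, 3), R), -1)) = Mul(Pow(Add(Rational(2, 3), R), -1), Add(8, R)))
Add(Add(-92, -219), Function('t')(Add(3, Mul(-1, 6)))) = Add(Add(-92, -219), Mul(3, Pow(Add(2, Mul(3, Add(3, Mul(-1, 6)))), -1), Add(8, Add(3, Mul(-1, 6))))) = Add(-311, Mul(3, Pow(Add(2, Mul(3, Add(3, -6))), -1), Add(8, Add(3, -6)))) = Add(-311, Mul(3, Pow(Add(2, Mul(3, -3)), -1), Add(8, -3))) = Add(-311, Mul(3, Pow(Add(2, -9), -1), 5)) = Add(-311, Mul(3, Pow(-7, -1), 5)) = Add(-311, Mul(3, Rational(-1, 7), 5)) = Add(-311, Rational(-15, 7)) = Rational(-2192, 7)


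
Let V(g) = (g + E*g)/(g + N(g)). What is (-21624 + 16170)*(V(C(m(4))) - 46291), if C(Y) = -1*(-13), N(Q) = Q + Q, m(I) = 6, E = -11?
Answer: 252489294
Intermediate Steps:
N(Q) = 2*Q
C(Y) = 13
V(g) = -10/3 (V(g) = (g - 11*g)/(g + 2*g) = (-10*g)/((3*g)) = (-10*g)*(1/(3*g)) = -10/3)
(-21624 + 16170)*(V(C(m(4))) - 46291) = (-21624 + 16170)*(-10/3 - 46291) = -5454*(-138883/3) = 252489294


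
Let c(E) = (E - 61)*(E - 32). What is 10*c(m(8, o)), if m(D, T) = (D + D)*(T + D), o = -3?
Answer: 9120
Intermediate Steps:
m(D, T) = 2*D*(D + T) (m(D, T) = (2*D)*(D + T) = 2*D*(D + T))
c(E) = (-61 + E)*(-32 + E)
10*c(m(8, o)) = 10*(1952 + (2*8*(8 - 3))² - 186*8*(8 - 3)) = 10*(1952 + (2*8*5)² - 186*8*5) = 10*(1952 + 80² - 93*80) = 10*(1952 + 6400 - 7440) = 10*912 = 9120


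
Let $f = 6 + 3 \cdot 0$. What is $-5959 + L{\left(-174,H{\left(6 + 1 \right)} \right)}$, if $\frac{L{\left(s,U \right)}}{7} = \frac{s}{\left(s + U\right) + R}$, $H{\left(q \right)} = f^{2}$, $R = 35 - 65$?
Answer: $- \frac{23807}{4} \approx -5951.8$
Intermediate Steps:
$R = -30$ ($R = 35 - 65 = -30$)
$f = 6$ ($f = 6 + 0 = 6$)
$H{\left(q \right)} = 36$ ($H{\left(q \right)} = 6^{2} = 36$)
$L{\left(s,U \right)} = \frac{7 s}{-30 + U + s}$ ($L{\left(s,U \right)} = 7 \frac{s}{\left(s + U\right) - 30} = 7 \frac{s}{\left(U + s\right) - 30} = 7 \frac{s}{-30 + U + s} = \frac{7 s}{-30 + U + s}$)
$-5959 + L{\left(-174,H{\left(6 + 1 \right)} \right)} = -5959 + 7 \left(-174\right) \frac{1}{-30 + 36 - 174} = -5959 + 7 \left(-174\right) \frac{1}{-168} = -5959 + 7 \left(-174\right) \left(- \frac{1}{168}\right) = -5959 + \frac{29}{4} = - \frac{23807}{4}$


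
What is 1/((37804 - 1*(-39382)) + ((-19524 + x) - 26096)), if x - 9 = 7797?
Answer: 1/39372 ≈ 2.5399e-5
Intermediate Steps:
x = 7806 (x = 9 + 7797 = 7806)
1/((37804 - 1*(-39382)) + ((-19524 + x) - 26096)) = 1/((37804 - 1*(-39382)) + ((-19524 + 7806) - 26096)) = 1/((37804 + 39382) + (-11718 - 26096)) = 1/(77186 - 37814) = 1/39372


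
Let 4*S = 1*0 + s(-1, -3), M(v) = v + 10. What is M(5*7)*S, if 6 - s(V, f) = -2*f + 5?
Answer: -225/4 ≈ -56.250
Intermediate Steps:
M(v) = 10 + v
s(V, f) = 1 + 2*f (s(V, f) = 6 - (-2*f + 5) = 6 - (5 - 2*f) = 6 + (-5 + 2*f) = 1 + 2*f)
S = -5/4 (S = (1*0 + (1 + 2*(-3)))/4 = (0 + (1 - 6))/4 = (0 - 5)/4 = (¼)*(-5) = -5/4 ≈ -1.2500)
M(5*7)*S = (10 + 5*7)*(-5/4) = (10 + 35)*(-5/4) = 45*(-5/4) = -225/4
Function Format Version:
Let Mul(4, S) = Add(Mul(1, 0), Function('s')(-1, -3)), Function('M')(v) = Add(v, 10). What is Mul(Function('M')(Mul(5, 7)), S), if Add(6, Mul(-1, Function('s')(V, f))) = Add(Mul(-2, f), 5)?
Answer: Rational(-225, 4) ≈ -56.250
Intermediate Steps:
Function('M')(v) = Add(10, v)
Function('s')(V, f) = Add(1, Mul(2, f)) (Function('s')(V, f) = Add(6, Mul(-1, Add(Mul(-2, f), 5))) = Add(6, Mul(-1, Add(5, Mul(-2, f)))) = Add(6, Add(-5, Mul(2, f))) = Add(1, Mul(2, f)))
S = Rational(-5, 4) (S = Mul(Rational(1, 4), Add(Mul(1, 0), Add(1, Mul(2, -3)))) = Mul(Rational(1, 4), Add(0, Add(1, -6))) = Mul(Rational(1, 4), Add(0, -5)) = Mul(Rational(1, 4), -5) = Rational(-5, 4) ≈ -1.2500)
Mul(Function('M')(Mul(5, 7)), S) = Mul(Add(10, Mul(5, 7)), Rational(-5, 4)) = Mul(Add(10, 35), Rational(-5, 4)) = Mul(45, Rational(-5, 4)) = Rational(-225, 4)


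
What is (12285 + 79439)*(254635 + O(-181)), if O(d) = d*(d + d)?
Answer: 29366080668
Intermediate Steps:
O(d) = 2*d² (O(d) = d*(2*d) = 2*d²)
(12285 + 79439)*(254635 + O(-181)) = (12285 + 79439)*(254635 + 2*(-181)²) = 91724*(254635 + 2*32761) = 91724*(254635 + 65522) = 91724*320157 = 29366080668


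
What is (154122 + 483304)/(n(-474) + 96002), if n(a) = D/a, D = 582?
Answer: 50356654/7584061 ≈ 6.6398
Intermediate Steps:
n(a) = 582/a
(154122 + 483304)/(n(-474) + 96002) = (154122 + 483304)/(582/(-474) + 96002) = 637426/(582*(-1/474) + 96002) = 637426/(-97/79 + 96002) = 637426/(7584061/79) = 637426*(79/7584061) = 50356654/7584061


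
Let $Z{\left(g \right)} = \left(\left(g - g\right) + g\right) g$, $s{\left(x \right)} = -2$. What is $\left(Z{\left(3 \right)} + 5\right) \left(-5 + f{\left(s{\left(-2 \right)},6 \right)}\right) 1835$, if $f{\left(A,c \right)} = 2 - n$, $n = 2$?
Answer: $-128450$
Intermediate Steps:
$f{\left(A,c \right)} = 0$ ($f{\left(A,c \right)} = 2 - 2 = 0$)
$Z{\left(g \right)} = g^{2}$ ($Z{\left(g \right)} = \left(0 + g\right) g = g g = g^{2}$)
$\left(Z{\left(3 \right)} + 5\right) \left(-5 + f{\left(s{\left(-2 \right)},6 \right)}\right) 1835 = \left(3^{2} + 5\right) \left(-5 + 0\right) 1835 = \left(9 + 5\right) \left(-5\right) 1835 = 14 \left(-5\right) 1835 = \left(-70\right) 1835 = -128450$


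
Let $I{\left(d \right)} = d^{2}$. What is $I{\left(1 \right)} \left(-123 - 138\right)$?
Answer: $-261$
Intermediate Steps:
$I{\left(1 \right)} \left(-123 - 138\right) = 1^{2} \left(-123 - 138\right) = 1 \left(-261\right) = -261$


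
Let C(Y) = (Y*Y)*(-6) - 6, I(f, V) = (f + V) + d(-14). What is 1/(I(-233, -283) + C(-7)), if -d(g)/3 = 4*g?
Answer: -1/648 ≈ -0.0015432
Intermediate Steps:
d(g) = -12*g
I(f, V) = 168 + V + f (I(f, V) = (f + V) - 12*(-14) = (V + f) + 168 = 168 + V + f)
C(Y) = -6 - 6*Y² (C(Y) = Y²*(-6) - 6 = -6*Y² - 6 = -6 - 6*Y²)
1/(I(-233, -283) + C(-7)) = 1/((168 - 283 - 233) + (-6 - 6*(-7)²)) = 1/(-348 + (-6 - 6*49)) = 1/(-348 + (-6 - 294)) = 1/(-348 - 300) = 1/(-648) = -1/648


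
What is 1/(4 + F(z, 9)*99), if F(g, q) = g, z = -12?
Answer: -1/1184 ≈ -0.00084459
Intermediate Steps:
1/(4 + F(z, 9)*99) = 1/(4 - 12*99) = 1/(4 - 1188) = 1/(-1184) = -1/1184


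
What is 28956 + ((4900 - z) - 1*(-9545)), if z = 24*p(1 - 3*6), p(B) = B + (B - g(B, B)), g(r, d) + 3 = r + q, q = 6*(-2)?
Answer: 43449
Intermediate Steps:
q = -12
g(r, d) = -15 + r (g(r, d) = -3 + (r - 12) = -3 + (-12 + r) = -15 + r)
p(B) = 15 + B (p(B) = B + (B - (-15 + B)) = B + (B + (15 - B)) = B + 15 = 15 + B)
z = -48 (z = 24*(15 + (1 - 3*6)) = 24*(15 + (1 - 18)) = 24*(15 - 17) = 24*(-2) = -48)
28956 + ((4900 - z) - 1*(-9545)) = 28956 + ((4900 - 1*(-48)) - 1*(-9545)) = 28956 + ((4900 + 48) + 9545) = 28956 + (4948 + 9545) = 28956 + 14493 = 43449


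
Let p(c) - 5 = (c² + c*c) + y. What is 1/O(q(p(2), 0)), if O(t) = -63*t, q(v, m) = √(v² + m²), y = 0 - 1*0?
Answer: -1/819 ≈ -0.0012210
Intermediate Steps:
y = 0 (y = 0 + 0 = 0)
p(c) = 5 + 2*c² (p(c) = 5 + ((c² + c*c) + 0) = 5 + ((c² + c²) + 0) = 5 + (2*c² + 0) = 5 + 2*c²)
q(v, m) = √(m² + v²)
1/O(q(p(2), 0)) = 1/(-63*√(0² + (5 + 2*2²)²)) = 1/(-63*√(0 + (5 + 2*4)²)) = 1/(-63*√(0 + (5 + 8)²)) = 1/(-63*√(0 + 13²)) = 1/(-63*√(0 + 169)) = 1/(-63*√169) = 1/(-63*13) = 1/(-819) = -1/819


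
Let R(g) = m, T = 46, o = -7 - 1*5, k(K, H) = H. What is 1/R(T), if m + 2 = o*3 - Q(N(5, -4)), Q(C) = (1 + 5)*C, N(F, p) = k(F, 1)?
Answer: -1/44 ≈ -0.022727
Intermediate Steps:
N(F, p) = 1
o = -12 (o = -7 - 5 = -12)
Q(C) = 6*C
m = -44 (m = -2 + (-12*3 - 6) = -2 + (-36 - 1*6) = -2 + (-36 - 6) = -2 - 42 = -44)
R(g) = -44
1/R(T) = 1/(-44) = -1/44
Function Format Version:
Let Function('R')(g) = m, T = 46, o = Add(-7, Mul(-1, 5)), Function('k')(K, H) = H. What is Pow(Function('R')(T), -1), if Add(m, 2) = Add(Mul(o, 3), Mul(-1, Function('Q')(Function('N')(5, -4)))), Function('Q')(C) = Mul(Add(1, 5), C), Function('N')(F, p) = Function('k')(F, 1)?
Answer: Rational(-1, 44) ≈ -0.022727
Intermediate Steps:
Function('N')(F, p) = 1
o = -12 (o = Add(-7, -5) = -12)
Function('Q')(C) = Mul(6, C)
m = -44 (m = Add(-2, Add(Mul(-12, 3), Mul(-1, Mul(6, 1)))) = Add(-2, Add(-36, Mul(-1, 6))) = Add(-2, Add(-36, -6)) = Add(-2, -42) = -44)
Function('R')(g) = -44
Pow(Function('R')(T), -1) = Pow(-44, -1) = Rational(-1, 44)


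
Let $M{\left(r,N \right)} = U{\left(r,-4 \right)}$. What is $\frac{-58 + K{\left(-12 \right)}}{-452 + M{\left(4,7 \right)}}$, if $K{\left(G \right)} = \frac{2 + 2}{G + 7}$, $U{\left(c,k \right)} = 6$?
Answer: $\frac{147}{1115} \approx 0.13184$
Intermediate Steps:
$M{\left(r,N \right)} = 6$
$K{\left(G \right)} = \frac{4}{7 + G}$
$\frac{-58 + K{\left(-12 \right)}}{-452 + M{\left(4,7 \right)}} = \frac{-58 + \frac{4}{7 - 12}}{-452 + 6} = \frac{-58 + \frac{4}{-5}}{-446} = \left(-58 + 4 \left(- \frac{1}{5}\right)\right) \left(- \frac{1}{446}\right) = \left(-58 - \frac{4}{5}\right) \left(- \frac{1}{446}\right) = \left(- \frac{294}{5}\right) \left(- \frac{1}{446}\right) = \frac{147}{1115}$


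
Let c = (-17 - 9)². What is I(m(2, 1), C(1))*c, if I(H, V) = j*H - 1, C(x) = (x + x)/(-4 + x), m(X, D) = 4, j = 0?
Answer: -676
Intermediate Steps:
C(x) = 2*x/(-4 + x) (C(x) = (2*x)/(-4 + x) = 2*x/(-4 + x))
c = 676 (c = (-26)² = 676)
I(H, V) = -1 (I(H, V) = 0*H - 1 = 0 - 1 = -1)
I(m(2, 1), C(1))*c = -1*676 = -676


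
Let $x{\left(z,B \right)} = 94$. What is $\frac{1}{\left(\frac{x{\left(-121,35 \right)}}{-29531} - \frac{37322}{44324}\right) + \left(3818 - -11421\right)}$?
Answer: $\frac{654466022}{9972854548039} \approx 6.5625 \cdot 10^{-5}$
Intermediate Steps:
$\frac{1}{\left(\frac{x{\left(-121,35 \right)}}{-29531} - \frac{37322}{44324}\right) + \left(3818 - -11421\right)} = \frac{1}{\left(\frac{94}{-29531} - \frac{37322}{44324}\right) + \left(3818 - -11421\right)} = \frac{1}{\left(94 \left(- \frac{1}{29531}\right) - \frac{18661}{22162}\right) + \left(3818 + 11421\right)} = \frac{1}{\left(- \frac{94}{29531} - \frac{18661}{22162}\right) + 15239} = \frac{1}{- \frac{553161219}{654466022} + 15239} = \frac{1}{\frac{9972854548039}{654466022}} = \frac{654466022}{9972854548039}$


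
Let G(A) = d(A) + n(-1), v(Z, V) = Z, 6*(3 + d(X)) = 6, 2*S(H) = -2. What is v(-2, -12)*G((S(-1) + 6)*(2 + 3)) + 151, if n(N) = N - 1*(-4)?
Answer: 149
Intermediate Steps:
S(H) = -1 (S(H) = (½)*(-2) = -1)
d(X) = -2 (d(X) = -3 + (⅙)*6 = -3 + 1 = -2)
n(N) = 4 + N (n(N) = N + 4 = 4 + N)
G(A) = 1 (G(A) = -2 + (4 - 1) = -2 + 3 = 1)
v(-2, -12)*G((S(-1) + 6)*(2 + 3)) + 151 = -2*1 + 151 = -2 + 151 = 149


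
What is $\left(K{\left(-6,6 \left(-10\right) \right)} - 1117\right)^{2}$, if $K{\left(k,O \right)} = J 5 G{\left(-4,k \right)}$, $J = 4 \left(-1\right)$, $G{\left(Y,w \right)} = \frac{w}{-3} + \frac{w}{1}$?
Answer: $1075369$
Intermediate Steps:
$G{\left(Y,w \right)} = \frac{2 w}{3}$ ($G{\left(Y,w \right)} = w \left(- \frac{1}{3}\right) + w 1 = - \frac{w}{3} + w = \frac{2 w}{3}$)
$J = -4$
$K{\left(k,O \right)} = - \frac{40 k}{3}$ ($K{\left(k,O \right)} = \left(-4\right) 5 \frac{2 k}{3} = - 20 \frac{2 k}{3} = - \frac{40 k}{3}$)
$\left(K{\left(-6,6 \left(-10\right) \right)} - 1117\right)^{2} = \left(\left(- \frac{40}{3}\right) \left(-6\right) - 1117\right)^{2} = \left(80 - 1117\right)^{2} = \left(-1037\right)^{2} = 1075369$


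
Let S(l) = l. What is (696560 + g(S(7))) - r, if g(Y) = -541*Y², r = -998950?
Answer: 1669001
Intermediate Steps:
(696560 + g(S(7))) - r = (696560 - 541*7²) - 1*(-998950) = (696560 - 541*49) + 998950 = (696560 - 26509) + 998950 = 670051 + 998950 = 1669001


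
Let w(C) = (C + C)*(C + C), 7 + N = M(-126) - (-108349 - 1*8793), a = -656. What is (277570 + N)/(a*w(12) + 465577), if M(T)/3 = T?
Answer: 394327/87721 ≈ 4.4952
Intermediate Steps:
M(T) = 3*T
N = 116757 (N = -7 + (3*(-126) - (-108349 - 1*8793)) = -7 + (-378 - (-108349 - 8793)) = -7 + (-378 - 1*(-117142)) = -7 + (-378 + 117142) = -7 + 116764 = 116757)
w(C) = 4*C² (w(C) = (2*C)*(2*C) = 4*C²)
(277570 + N)/(a*w(12) + 465577) = (277570 + 116757)/(-2624*12² + 465577) = 394327/(-2624*144 + 465577) = 394327/(-656*576 + 465577) = 394327/(-377856 + 465577) = 394327/87721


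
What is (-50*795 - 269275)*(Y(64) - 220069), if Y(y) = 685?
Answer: 67795140600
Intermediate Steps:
(-50*795 - 269275)*(Y(64) - 220069) = (-50*795 - 269275)*(685 - 220069) = (-39750 - 269275)*(-219384) = -309025*(-219384) = 67795140600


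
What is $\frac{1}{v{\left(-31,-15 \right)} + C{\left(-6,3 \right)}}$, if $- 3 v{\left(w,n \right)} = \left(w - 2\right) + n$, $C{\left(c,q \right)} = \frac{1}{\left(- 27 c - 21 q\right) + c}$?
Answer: $\frac{93}{1489} \approx 0.062458$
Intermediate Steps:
$C{\left(c,q \right)} = \frac{1}{- 26 c - 21 q}$
$v{\left(w,n \right)} = \frac{2}{3} - \frac{n}{3} - \frac{w}{3}$ ($v{\left(w,n \right)} = - \frac{\left(w - 2\right) + n}{3} = - \frac{\left(-2 + w\right) + n}{3} = - \frac{-2 + n + w}{3} = \frac{2}{3} - \frac{n}{3} - \frac{w}{3}$)
$\frac{1}{v{\left(-31,-15 \right)} + C{\left(-6,3 \right)}} = \frac{1}{\left(\frac{2}{3} - -5 - - \frac{31}{3}\right) - \frac{1}{21 \cdot 3 + 26 \left(-6\right)}} = \frac{1}{\left(\frac{2}{3} + 5 + \frac{31}{3}\right) - \frac{1}{63 - 156}} = \frac{1}{16 - \frac{1}{-93}} = \frac{1}{16 - - \frac{1}{93}} = \frac{1}{16 + \frac{1}{93}} = \frac{1}{\frac{1489}{93}} = \frac{93}{1489}$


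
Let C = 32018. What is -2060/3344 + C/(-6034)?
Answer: -2133897/360316 ≈ -5.9223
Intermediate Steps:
-2060/3344 + C/(-6034) = -2060/3344 + 32018/(-6034) = -2060*1/3344 + 32018*(-1/6034) = -515/836 - 2287/431 = -2133897/360316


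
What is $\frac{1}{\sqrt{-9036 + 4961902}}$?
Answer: $\frac{\sqrt{4952866}}{4952866} \approx 0.00044934$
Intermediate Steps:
$\frac{1}{\sqrt{-9036 + 4961902}} = \frac{1}{\sqrt{4952866}} = \frac{\sqrt{4952866}}{4952866}$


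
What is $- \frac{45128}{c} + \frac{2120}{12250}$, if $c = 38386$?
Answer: $- \frac{23571984}{23511425} \approx -1.0026$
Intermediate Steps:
$- \frac{45128}{c} + \frac{2120}{12250} = - \frac{45128}{38386} + \frac{2120}{12250} = \left(-45128\right) \frac{1}{38386} + 2120 \cdot \frac{1}{12250} = - \frac{22564}{19193} + \frac{212}{1225} = - \frac{23571984}{23511425}$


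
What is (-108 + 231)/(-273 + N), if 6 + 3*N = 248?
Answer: -369/577 ≈ -0.63951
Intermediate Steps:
N = 242/3 (N = -2 + (⅓)*248 = -2 + 248/3 = 242/3 ≈ 80.667)
(-108 + 231)/(-273 + N) = (-108 + 231)/(-273 + 242/3) = 123/(-577/3) = 123*(-3/577) = -369/577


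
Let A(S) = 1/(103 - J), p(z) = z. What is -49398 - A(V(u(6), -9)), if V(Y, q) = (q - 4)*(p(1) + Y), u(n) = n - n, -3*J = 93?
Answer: -6619333/134 ≈ -49398.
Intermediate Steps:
J = -31 (J = -⅓*93 = -31)
u(n) = 0
V(Y, q) = (1 + Y)*(-4 + q) (V(Y, q) = (q - 4)*(1 + Y) = (-4 + q)*(1 + Y) = (1 + Y)*(-4 + q))
A(S) = 1/134 (A(S) = 1/(103 - 1*(-31)) = 1/(103 + 31) = 1/134)
-49398 - A(V(u(6), -9)) = -49398 - 1*1/134 = -49398 - 1/134 = -6619333/134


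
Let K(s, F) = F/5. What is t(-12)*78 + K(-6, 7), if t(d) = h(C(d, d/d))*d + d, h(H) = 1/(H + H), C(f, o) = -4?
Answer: -4088/5 ≈ -817.60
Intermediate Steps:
K(s, F) = F/5 (K(s, F) = F*(⅕) = F/5)
h(H) = 1/(2*H)
t(d) = 7*d/8 (t(d) = ((½)/(-4))*d + d = ((½)*(-¼))*d + d = -d/8 + d = 7*d/8)
t(-12)*78 + K(-6, 7) = ((7/8)*(-12))*78 + (⅕)*7 = -21/2*78 + 7/5 = -819 + 7/5 = -4088/5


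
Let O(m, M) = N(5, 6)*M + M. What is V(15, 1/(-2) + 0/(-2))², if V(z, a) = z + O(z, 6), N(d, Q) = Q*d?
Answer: 40401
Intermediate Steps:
O(m, M) = 31*M (O(m, M) = (6*5)*M + M = 30*M + M = 31*M)
V(z, a) = 186 + z (V(z, a) = z + 31*6 = z + 186 = 186 + z)
V(15, 1/(-2) + 0/(-2))² = (186 + 15)² = 201² = 40401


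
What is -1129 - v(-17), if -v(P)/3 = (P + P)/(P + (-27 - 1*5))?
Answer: -55219/49 ≈ -1126.9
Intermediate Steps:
v(P) = -6*P/(-32 + P) (v(P) = -3*(P + P)/(P + (-27 - 1*5)) = -3*2*P/(P + (-27 - 5)) = -3*2*P/(P - 32) = -3*2*P/(-32 + P) = -6*P/(-32 + P))
-1129 - v(-17) = -1129 - (-6)*(-17)/(-32 - 17) = -1129 - (-6)*(-17)/(-49) = -1129 - (-6)*(-17)*(-1)/49 = -1129 - 1*(-102/49) = -1129 + 102/49 = -55219/49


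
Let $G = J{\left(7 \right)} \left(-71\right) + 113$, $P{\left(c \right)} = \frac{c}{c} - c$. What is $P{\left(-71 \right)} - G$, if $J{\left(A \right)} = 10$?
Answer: $669$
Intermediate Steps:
$P{\left(c \right)} = 1 - c$
$G = -597$ ($G = 10 \left(-71\right) + 113 = -710 + 113 = -597$)
$P{\left(-71 \right)} - G = \left(1 - -71\right) - -597 = \left(1 + 71\right) + 597 = 72 + 597 = 669$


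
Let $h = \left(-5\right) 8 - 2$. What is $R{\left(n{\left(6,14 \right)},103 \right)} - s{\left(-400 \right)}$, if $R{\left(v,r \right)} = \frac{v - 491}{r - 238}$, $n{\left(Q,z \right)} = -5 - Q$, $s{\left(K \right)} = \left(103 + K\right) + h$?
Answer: $\frac{46267}{135} \approx 342.72$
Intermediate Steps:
$h = -42$ ($h = -40 - 2 = -42$)
$s{\left(K \right)} = 61 + K$ ($s{\left(K \right)} = \left(103 + K\right) - 42 = 61 + K$)
$R{\left(v,r \right)} = \frac{-491 + v}{-238 + r}$
$R{\left(n{\left(6,14 \right)},103 \right)} - s{\left(-400 \right)} = \frac{-491 - 11}{-238 + 103} - \left(61 - 400\right) = \frac{-491 - 11}{-135} - -339 = - \frac{-491 - 11}{135} + 339 = \left(- \frac{1}{135}\right) \left(-502\right) + 339 = \frac{502}{135} + 339 = \frac{46267}{135}$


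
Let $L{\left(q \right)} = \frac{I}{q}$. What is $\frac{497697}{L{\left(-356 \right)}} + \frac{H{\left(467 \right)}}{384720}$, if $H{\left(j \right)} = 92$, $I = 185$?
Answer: $- \frac{3408237018301}{3558660} \approx -9.5773 \cdot 10^{5}$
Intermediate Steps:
$L{\left(q \right)} = \frac{185}{q}$
$\frac{497697}{L{\left(-356 \right)}} + \frac{H{\left(467 \right)}}{384720} = \frac{497697}{185 \frac{1}{-356}} + \frac{92}{384720} = \frac{497697}{185 \left(- \frac{1}{356}\right)} + 92 \cdot \frac{1}{384720} = \frac{497697}{- \frac{185}{356}} + \frac{23}{96180} = 497697 \left(- \frac{356}{185}\right) + \frac{23}{96180} = - \frac{177180132}{185} + \frac{23}{96180} = - \frac{3408237018301}{3558660}$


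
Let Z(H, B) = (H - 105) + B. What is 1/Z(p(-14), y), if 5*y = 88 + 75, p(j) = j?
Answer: -5/432 ≈ -0.011574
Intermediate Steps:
y = 163/5 (y = (88 + 75)/5 = (⅕)*163 = 163/5 ≈ 32.600)
Z(H, B) = -105 + B + H (Z(H, B) = (-105 + H) + B = -105 + B + H)
1/Z(p(-14), y) = 1/(-105 + 163/5 - 14) = 1/(-432/5) = -5/432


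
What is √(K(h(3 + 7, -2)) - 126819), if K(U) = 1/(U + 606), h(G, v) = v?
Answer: 5*I*√462655997/302 ≈ 356.12*I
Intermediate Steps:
K(U) = 1/(606 + U)
√(K(h(3 + 7, -2)) - 126819) = √(1/(606 - 2) - 126819) = √(1/604 - 126819) = √(-76598675/604) = 5*I*√462655997/302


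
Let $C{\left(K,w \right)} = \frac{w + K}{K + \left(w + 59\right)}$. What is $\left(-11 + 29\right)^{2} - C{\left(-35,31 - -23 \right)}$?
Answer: $\frac{25253}{78} \approx 323.76$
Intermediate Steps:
$C{\left(K,w \right)} = \frac{K + w}{59 + K + w}$ ($C{\left(K,w \right)} = \frac{K + w}{K + \left(59 + w\right)} = \frac{K + w}{59 + K + w}$)
$\left(-11 + 29\right)^{2} - C{\left(-35,31 - -23 \right)} = \left(-11 + 29\right)^{2} - \frac{-35 + \left(31 - -23\right)}{59 - 35 + \left(31 - -23\right)} = 18^{2} - \frac{-35 + \left(31 + 23\right)}{59 - 35 + \left(31 + 23\right)} = 324 - \frac{-35 + 54}{59 - 35 + 54} = 324 - \frac{1}{78} \cdot 19 = 324 - \frac{19}{78} = \frac{25253}{78}$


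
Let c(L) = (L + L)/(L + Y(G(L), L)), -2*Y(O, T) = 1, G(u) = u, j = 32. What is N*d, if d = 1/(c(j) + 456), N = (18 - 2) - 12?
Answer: 63/7214 ≈ 0.0087330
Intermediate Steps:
N = 4 (N = 16 - 12 = 4)
Y(O, T) = -½ (Y(O, T) = -½*1 = -½)
c(L) = 2*L/(-½ + L) (c(L) = (L + L)/(L - ½) = (2*L)/(-½ + L) = 2*L/(-½ + L))
d = 63/28856 (d = 1/(4*32/(-1 + 2*32) + 456) = 1/(4*32/(-1 + 64) + 456) = 1/(4*32/63 + 456) = 1/(4*32*(1/63) + 456) = 1/(128/63 + 456) = 1/(28856/63) = 63/28856 ≈ 0.0021833)
N*d = 4*(63/28856) = 63/7214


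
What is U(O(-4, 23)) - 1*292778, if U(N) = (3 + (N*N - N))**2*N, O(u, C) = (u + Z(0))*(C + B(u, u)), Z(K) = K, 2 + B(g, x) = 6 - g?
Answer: -29802825894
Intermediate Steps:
B(g, x) = 4 - g (B(g, x) = -2 + (6 - g) = 4 - g)
O(u, C) = u*(4 + C - u) (O(u, C) = (u + 0)*(C + (4 - u)) = u*(4 + C - u))
U(N) = N*(3 + N**2 - N)**2 (U(N) = (3 + (N**2 - N))**2*N = (3 + N**2 - N)**2*N = N*(3 + N**2 - N)**2)
U(O(-4, 23)) - 1*292778 = (-4*(4 + 23 - 1*(-4)))*(3 + (-4*(4 + 23 - 1*(-4)))**2 - (-4)*(4 + 23 - 1*(-4)))**2 - 1*292778 = (-4*(4 + 23 + 4))*(3 + (-4*(4 + 23 + 4))**2 - (-4)*(4 + 23 + 4))**2 - 292778 = (-4*31)*(3 + (-4*31)**2 - (-4)*31)**2 - 292778 = -124*(3 + (-124)**2 - 1*(-124))**2 - 292778 = -124*(3 + 15376 + 124)**2 - 292778 = -124*15503**2 - 292778 = -124*240343009 - 292778 = -29802533116 - 292778 = -29802825894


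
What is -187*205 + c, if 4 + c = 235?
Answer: -38104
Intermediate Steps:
c = 231 (c = -4 + 235 = 231)
-187*205 + c = -187*205 + 231 = -38335 + 231 = -38104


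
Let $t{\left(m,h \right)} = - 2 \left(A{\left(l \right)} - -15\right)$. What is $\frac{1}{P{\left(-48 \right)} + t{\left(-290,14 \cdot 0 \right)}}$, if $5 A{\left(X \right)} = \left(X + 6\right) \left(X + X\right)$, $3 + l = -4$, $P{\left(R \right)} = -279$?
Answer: $- \frac{5}{1573} \approx -0.0031786$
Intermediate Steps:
$l = -7$ ($l = -3 - 4 = -7$)
$A{\left(X \right)} = \frac{2 X \left(6 + X\right)}{5}$ ($A{\left(X \right)} = \frac{\left(X + 6\right) \left(X + X\right)}{5} = \frac{\left(6 + X\right) 2 X}{5} = \frac{2 X \left(6 + X\right)}{5}$)
$t{\left(m,h \right)} = - \frac{178}{5}$ ($t{\left(m,h \right)} = - 2 \left(\frac{2}{5} \left(-7\right) \left(6 - 7\right) - -15\right) = - 2 \left(\frac{2}{5} \left(-7\right) \left(-1\right) + 15\right) = - 2 \left(\frac{14}{5} + 15\right) = \left(-2\right) \frac{89}{5} = - \frac{178}{5}$)
$\frac{1}{P{\left(-48 \right)} + t{\left(-290,14 \cdot 0 \right)}} = \frac{1}{-279 - \frac{178}{5}} = \frac{1}{- \frac{1573}{5}} = - \frac{5}{1573}$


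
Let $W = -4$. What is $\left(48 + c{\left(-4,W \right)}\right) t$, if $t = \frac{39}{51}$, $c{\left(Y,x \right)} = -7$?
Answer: $\frac{533}{17} \approx 31.353$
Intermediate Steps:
$t = \frac{13}{17}$ ($t = 39 \cdot \frac{1}{51} = \frac{13}{17} \approx 0.76471$)
$\left(48 + c{\left(-4,W \right)}\right) t = \left(48 - 7\right) \frac{13}{17} = 41 \cdot \frac{13}{17} = \frac{533}{17}$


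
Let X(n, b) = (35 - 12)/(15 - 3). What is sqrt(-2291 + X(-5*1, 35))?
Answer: I*sqrt(82407)/6 ≈ 47.844*I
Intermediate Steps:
X(n, b) = 23/12
sqrt(-2291 + X(-5*1, 35)) = sqrt(-2291 + 23/12) = sqrt(-27469/12) = I*sqrt(82407)/6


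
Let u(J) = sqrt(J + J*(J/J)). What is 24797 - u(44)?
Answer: 24797 - 2*sqrt(22) ≈ 24788.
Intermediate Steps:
u(J) = sqrt(2)*sqrt(J) (u(J) = sqrt(J + J*1) = sqrt(J + J) = sqrt(2*J) = sqrt(2)*sqrt(J))
24797 - u(44) = 24797 - sqrt(2)*sqrt(44) = 24797 - sqrt(2)*2*sqrt(11) = 24797 - 2*sqrt(22)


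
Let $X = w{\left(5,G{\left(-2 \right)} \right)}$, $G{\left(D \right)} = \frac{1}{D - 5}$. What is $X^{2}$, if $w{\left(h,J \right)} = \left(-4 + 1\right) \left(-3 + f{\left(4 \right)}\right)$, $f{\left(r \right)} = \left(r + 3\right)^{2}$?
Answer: $19044$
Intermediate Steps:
$G{\left(D \right)} = \frac{1}{-5 + D}$
$f{\left(r \right)} = \left(3 + r\right)^{2}$
$w{\left(h,J \right)} = -138$ ($w{\left(h,J \right)} = \left(-4 + 1\right) \left(-3 + \left(3 + 4\right)^{2}\right) = - 3 \left(-3 + 7^{2}\right) = - 3 \left(-3 + 49\right) = \left(-3\right) 46 = -138$)
$X = -138$
$X^{2} = \left(-138\right)^{2} = 19044$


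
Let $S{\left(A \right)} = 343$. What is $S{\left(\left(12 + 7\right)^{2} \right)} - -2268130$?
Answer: $2268473$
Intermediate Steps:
$S{\left(\left(12 + 7\right)^{2} \right)} - -2268130 = 343 - -2268130 = 343 + 2268130 = 2268473$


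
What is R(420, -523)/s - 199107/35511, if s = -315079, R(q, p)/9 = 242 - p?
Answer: -20992975896/3729590123 ≈ -5.6288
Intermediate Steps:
R(q, p) = 2178 - 9*p (R(q, p) = 9*(242 - p) = 2178 - 9*p)
R(420, -523)/s - 199107/35511 = (2178 - 9*(-523))/(-315079) - 199107/35511 = (2178 + 4707)*(-1/315079) - 199107*1/35511 = 6885*(-1/315079) - 66369/11837 = -6885/315079 - 66369/11837 = -20992975896/3729590123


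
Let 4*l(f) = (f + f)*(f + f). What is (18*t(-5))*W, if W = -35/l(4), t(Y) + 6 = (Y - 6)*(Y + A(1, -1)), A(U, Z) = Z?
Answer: -4725/2 ≈ -2362.5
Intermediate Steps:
l(f) = f² (l(f) = ((f + f)*(f + f))/4 = ((2*f)*(2*f))/4 = (4*f²)/4 = f²)
t(Y) = -6 + (-1 + Y)*(-6 + Y) (t(Y) = -6 + (Y - 6)*(Y - 1) = -6 + (-6 + Y)*(-1 + Y) = -6 + (-1 + Y)*(-6 + Y))
W = -35/16 (W = -35/(4²) = -35/16 ≈ -2.1875)
(18*t(-5))*W = (18*(-5*(-7 - 5)))*(-35/16) = (18*(-5*(-12)))*(-35/16) = (18*60)*(-35/16) = 1080*(-35/16) = -4725/2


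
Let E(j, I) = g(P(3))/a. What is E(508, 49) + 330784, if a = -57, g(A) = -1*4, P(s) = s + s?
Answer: 18854692/57 ≈ 3.3078e+5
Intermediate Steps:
P(s) = 2*s
g(A) = -4
E(j, I) = 4/57 (E(j, I) = -4/(-57) = -4*(-1/57) = 4/57)
E(508, 49) + 330784 = 4/57 + 330784 = 18854692/57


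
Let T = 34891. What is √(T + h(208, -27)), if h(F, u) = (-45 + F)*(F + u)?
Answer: √64394 ≈ 253.76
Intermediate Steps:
√(T + h(208, -27)) = √(34891 + (208² - 45*208 - 45*(-27) + 208*(-27))) = √(34891 + (43264 - 9360 + 1215 - 5616)) = √(34891 + 29503) = √64394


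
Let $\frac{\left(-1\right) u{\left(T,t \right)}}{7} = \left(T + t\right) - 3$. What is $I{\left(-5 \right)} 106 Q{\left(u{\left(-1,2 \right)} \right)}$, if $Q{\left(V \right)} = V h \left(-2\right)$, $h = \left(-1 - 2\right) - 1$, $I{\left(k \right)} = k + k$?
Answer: $-118720$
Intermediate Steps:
$I{\left(k \right)} = 2 k$
$u{\left(T,t \right)} = 21 - 7 T - 7 t$ ($u{\left(T,t \right)} = - 7 \left(\left(T + t\right) - 3\right) = - 7 \left(-3 + T + t\right) = 21 - 7 T - 7 t$)
$h = -4$ ($h = -3 - 1 = -4$)
$Q{\left(V \right)} = 8 V$ ($Q{\left(V \right)} = V \left(-4\right) \left(-2\right) = - 4 V \left(-2\right) = 8 V$)
$I{\left(-5 \right)} 106 Q{\left(u{\left(-1,2 \right)} \right)} = 2 \left(-5\right) 106 \cdot 8 \left(21 - -7 - 14\right) = \left(-10\right) 106 \cdot 8 \left(21 + 7 - 14\right) = - 1060 \cdot 8 \cdot 14 = \left(-1060\right) 112 = -118720$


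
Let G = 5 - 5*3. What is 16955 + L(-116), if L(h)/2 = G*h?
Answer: 19275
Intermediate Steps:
G = -10 (G = 5 - 15 = -10)
L(h) = -20*h (L(h) = 2*(-10*h) = -20*h)
16955 + L(-116) = 16955 - 20*(-116) = 16955 + 2320 = 19275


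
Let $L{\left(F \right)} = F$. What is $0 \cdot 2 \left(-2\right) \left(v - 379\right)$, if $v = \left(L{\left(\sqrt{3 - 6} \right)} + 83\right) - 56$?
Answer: $0$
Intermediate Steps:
$v = 27 + i \sqrt{3}$ ($v = \left(\sqrt{3 - 6} + 83\right) - 56 = \left(\sqrt{-3} + 83\right) - 56 = \left(i \sqrt{3} + 83\right) - 56 = \left(83 + i \sqrt{3}\right) - 56 = 27 + i \sqrt{3} \approx 27.0 + 1.732 i$)
$0 \cdot 2 \left(-2\right) \left(v - 379\right) = 0 \cdot 2 \left(-2\right) \left(\left(27 + i \sqrt{3}\right) - 379\right) = 0 \left(-2\right) \left(-352 + i \sqrt{3}\right) = 0 \left(-352 + i \sqrt{3}\right) = 0$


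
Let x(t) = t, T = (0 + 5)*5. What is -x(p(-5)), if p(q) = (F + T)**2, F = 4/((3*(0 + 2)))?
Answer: -5929/9 ≈ -658.78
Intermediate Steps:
T = 25 (T = 5*5 = 25)
F = 2/3 (F = 4/((3*2)) = 4/6 = 4*(1/6) = 2/3 ≈ 0.66667)
p(q) = 5929/9 (p(q) = (2/3 + 25)**2 = (77/3)**2 = 5929/9)
-x(p(-5)) = -1*5929/9 = -5929/9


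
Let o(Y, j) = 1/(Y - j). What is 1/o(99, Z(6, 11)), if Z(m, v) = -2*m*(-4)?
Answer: 51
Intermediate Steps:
Z(m, v) = 8*m
1/o(99, Z(6, 11)) = 1/(1/(99 - 8*6)) = 1/(1/(99 - 1*48)) = 1/(1/(99 - 48)) = 1/(1/51) = 51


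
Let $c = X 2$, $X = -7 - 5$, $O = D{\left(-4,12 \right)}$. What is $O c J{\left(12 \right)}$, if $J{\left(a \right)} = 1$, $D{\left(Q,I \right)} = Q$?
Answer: $96$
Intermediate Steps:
$O = -4$
$X = -12$
$c = -24$ ($c = \left(-12\right) 2 = -24$)
$O c J{\left(12 \right)} = \left(-4\right) \left(-24\right) 1 = 96 \cdot 1 = 96$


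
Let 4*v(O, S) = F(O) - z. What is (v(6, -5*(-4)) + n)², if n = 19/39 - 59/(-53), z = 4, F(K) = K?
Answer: 75394489/17089956 ≈ 4.4116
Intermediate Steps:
v(O, S) = -1 + O/4 (v(O, S) = (O - 1*4)/4 = (O - 4)/4 = (-4 + O)/4 = -1 + O/4)
n = 3308/2067 (n = 19*(1/39) - 59*(-1/53) = 19/39 + 59/53 = 3308/2067 ≈ 1.6004)
(v(6, -5*(-4)) + n)² = ((-1 + (¼)*6) + 3308/2067)² = ((-1 + 3/2) + 3308/2067)² = (½ + 3308/2067)² = (8683/4134)² = 75394489/17089956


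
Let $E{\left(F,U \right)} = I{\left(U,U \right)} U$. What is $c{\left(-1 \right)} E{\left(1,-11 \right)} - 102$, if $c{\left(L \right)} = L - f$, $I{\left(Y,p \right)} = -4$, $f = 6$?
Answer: $-410$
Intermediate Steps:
$c{\left(L \right)} = -6 + L$ ($c{\left(L \right)} = L - 6 = -6 + L$)
$E{\left(F,U \right)} = - 4 U$
$c{\left(-1 \right)} E{\left(1,-11 \right)} - 102 = \left(-6 - 1\right) \left(\left(-4\right) \left(-11\right)\right) - 102 = \left(-7\right) 44 - 102 = -308 - 102 = -410$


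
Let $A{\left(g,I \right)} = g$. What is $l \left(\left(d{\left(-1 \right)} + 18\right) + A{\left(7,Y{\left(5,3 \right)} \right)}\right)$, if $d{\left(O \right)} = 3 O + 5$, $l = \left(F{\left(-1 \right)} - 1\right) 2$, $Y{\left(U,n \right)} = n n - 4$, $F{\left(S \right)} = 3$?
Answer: $108$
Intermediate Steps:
$Y{\left(U,n \right)} = -4 + n^{2}$ ($Y{\left(U,n \right)} = n^{2} - 4 = -4 + n^{2}$)
$l = 4$ ($l = \left(3 - 1\right) 2 = 2 \cdot 2 = 4$)
$d{\left(O \right)} = 5 + 3 O$
$l \left(\left(d{\left(-1 \right)} + 18\right) + A{\left(7,Y{\left(5,3 \right)} \right)}\right) = 4 \left(\left(\left(5 + 3 \left(-1\right)\right) + 18\right) + 7\right) = 4 \left(\left(\left(5 - 3\right) + 18\right) + 7\right) = 4 \left(\left(2 + 18\right) + 7\right) = 4 \left(20 + 7\right) = 4 \cdot 27 = 108$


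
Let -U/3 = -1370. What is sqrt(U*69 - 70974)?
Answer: 6*sqrt(5906) ≈ 461.10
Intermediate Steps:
U = 4110 (U = -3*(-1370) = 4110)
sqrt(U*69 - 70974) = sqrt(4110*69 - 70974) = sqrt(283590 - 70974) = sqrt(212616) = 6*sqrt(5906)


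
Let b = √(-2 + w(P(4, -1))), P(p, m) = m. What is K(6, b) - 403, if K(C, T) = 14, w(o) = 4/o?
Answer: -389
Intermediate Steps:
b = I*√6 (b = √(-2 + 4/(-1)) = √(-2 + 4*(-1)) = √(-2 - 4) = √(-6) = I*√6 ≈ 2.4495*I)
K(6, b) - 403 = 14 - 403 = -389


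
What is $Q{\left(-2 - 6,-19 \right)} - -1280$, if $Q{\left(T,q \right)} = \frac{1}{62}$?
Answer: $\frac{79361}{62} \approx 1280.0$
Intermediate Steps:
$Q{\left(T,q \right)} = \frac{1}{62}$
$Q{\left(-2 - 6,-19 \right)} - -1280 = \frac{1}{62} - -1280 = \frac{1}{62} + 1280 = \frac{79361}{62}$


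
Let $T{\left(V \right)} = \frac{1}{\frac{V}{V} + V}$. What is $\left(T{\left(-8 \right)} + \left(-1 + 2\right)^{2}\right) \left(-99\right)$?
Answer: $- \frac{594}{7} \approx -84.857$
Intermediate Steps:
$T{\left(V \right)} = \frac{1}{1 + V}$
$\left(T{\left(-8 \right)} + \left(-1 + 2\right)^{2}\right) \left(-99\right) = \left(\frac{1}{1 - 8} + \left(-1 + 2\right)^{2}\right) \left(-99\right) = \left(\frac{1}{-7} + 1^{2}\right) \left(-99\right) = \left(- \frac{1}{7} + 1\right) \left(-99\right) = \frac{6}{7} \left(-99\right) = - \frac{594}{7}$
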